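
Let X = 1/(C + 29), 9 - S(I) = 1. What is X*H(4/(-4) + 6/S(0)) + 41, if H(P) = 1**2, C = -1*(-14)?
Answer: 1764/43 ≈ 41.023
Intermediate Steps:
S(I) = 8 (S(I) = 9 - 1*1 = 9 - 1 = 8)
C = 14
H(P) = 1
X = 1/43 (X = 1/(14 + 29) = 1/43 ≈ 0.023256)
X*H(4/(-4) + 6/S(0)) + 41 = (1/43)*1 + 41 = 1/43 + 41 = 1764/43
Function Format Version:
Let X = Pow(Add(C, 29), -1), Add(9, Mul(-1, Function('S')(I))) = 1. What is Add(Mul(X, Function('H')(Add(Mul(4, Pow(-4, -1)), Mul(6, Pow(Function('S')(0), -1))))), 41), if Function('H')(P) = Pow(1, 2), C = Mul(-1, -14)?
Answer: Rational(1764, 43) ≈ 41.023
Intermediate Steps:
Function('S')(I) = 8 (Function('S')(I) = Add(9, Mul(-1, 1)) = Add(9, -1) = 8)
C = 14
Function('H')(P) = 1
X = Rational(1, 43) (X = Pow(Add(14, 29), -1) = Pow(43, -1) = Rational(1, 43) ≈ 0.023256)
Add(Mul(X, Function('H')(Add(Mul(4, Pow(-4, -1)), Mul(6, Pow(Function('S')(0), -1))))), 41) = Add(Mul(Rational(1, 43), 1), 41) = Add(Rational(1, 43), 41) = Rational(1764, 43)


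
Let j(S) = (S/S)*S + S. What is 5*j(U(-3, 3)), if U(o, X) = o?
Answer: -30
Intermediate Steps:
j(S) = 2*S (j(S) = 1*S + S = S + S = 2*S)
5*j(U(-3, 3)) = 5*(2*(-3)) = 5*(-6) = -30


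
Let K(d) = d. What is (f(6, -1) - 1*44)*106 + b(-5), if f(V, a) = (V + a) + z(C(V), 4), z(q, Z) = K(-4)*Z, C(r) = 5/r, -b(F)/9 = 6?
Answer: -5884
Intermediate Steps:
b(F) = -54 (b(F) = -9*6 = -54)
z(q, Z) = -4*Z
f(V, a) = -16 + V + a (f(V, a) = (V + a) - 4*4 = (V + a) - 16 = -16 + V + a)
(f(6, -1) - 1*44)*106 + b(-5) = ((-16 + 6 - 1) - 1*44)*106 - 54 = (-11 - 44)*106 - 54 = -55*106 - 54 = -5830 - 54 = -5884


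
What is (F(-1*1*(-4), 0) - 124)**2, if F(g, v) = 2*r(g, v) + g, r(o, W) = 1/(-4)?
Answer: 58081/4 ≈ 14520.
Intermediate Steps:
r(o, W) = -1/4
F(g, v) = -1/2 + g (F(g, v) = 2*(-1/4) + g = -1/2 + g)
(F(-1*1*(-4), 0) - 124)**2 = ((-1/2 - 1*1*(-4)) - 124)**2 = ((-1/2 - 1*(-4)) - 124)**2 = ((-1/2 + 4) - 124)**2 = (7/2 - 124)**2 = (-241/2)**2 = 58081/4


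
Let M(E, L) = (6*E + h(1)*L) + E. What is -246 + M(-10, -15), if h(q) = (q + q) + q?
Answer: -361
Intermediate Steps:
h(q) = 3*q (h(q) = 2*q + q = 3*q)
M(E, L) = 3*L + 7*E (M(E, L) = (6*E + (3*1)*L) + E = (6*E + 3*L) + E = (3*L + 6*E) + E = 3*L + 7*E)
-246 + M(-10, -15) = -246 + (3*(-15) + 7*(-10)) = -246 + (-45 - 70) = -246 - 115 = -361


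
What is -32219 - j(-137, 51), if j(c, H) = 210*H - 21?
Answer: -42908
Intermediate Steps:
j(c, H) = -21 + 210*H
-32219 - j(-137, 51) = -32219 - (-21 + 210*51) = -32219 - (-21 + 10710) = -32219 - 1*10689 = -32219 - 10689 = -42908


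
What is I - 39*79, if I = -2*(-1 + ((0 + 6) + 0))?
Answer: -3091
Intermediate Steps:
I = -10 (I = -2*(-1 + (6 + 0)) = -2*(-1 + 6) = -2*5 = -10)
I - 39*79 = -10 - 39*79 = -10 - 3081 = -3091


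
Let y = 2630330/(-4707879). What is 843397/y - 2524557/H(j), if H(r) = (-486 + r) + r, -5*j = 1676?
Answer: -818745387723822/543163145 ≈ -1.5074e+6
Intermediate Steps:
j = -1676/5 (j = -1/5*1676 = -1676/5 ≈ -335.20)
y = -2630330/4707879 (y = 2630330*(-1/4707879) = -2630330/4707879 ≈ -0.55871)
H(r) = -486 + 2*r
843397/y - 2524557/H(j) = 843397/(-2630330/4707879) - 2524557/(-486 + 2*(-1676/5)) = 843397*(-4707879/2630330) - 2524557/(-486 - 3352/5) = -3970611024963/2630330 - 2524557/(-5782/5) = -3970611024963/2630330 - 2524557*(-5/5782) = -3970611024963/2630330 + 1803255/826 = -818745387723822/543163145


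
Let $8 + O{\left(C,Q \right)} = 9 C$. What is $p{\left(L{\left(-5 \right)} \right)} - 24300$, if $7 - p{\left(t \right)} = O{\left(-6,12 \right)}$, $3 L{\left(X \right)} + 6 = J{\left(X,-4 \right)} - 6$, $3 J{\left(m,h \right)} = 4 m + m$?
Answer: $-24231$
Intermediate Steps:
$J{\left(m,h \right)} = \frac{5 m}{3}$ ($J{\left(m,h \right)} = \frac{4 m + m}{3} = \frac{5 m}{3}$)
$O{\left(C,Q \right)} = -8 + 9 C$
$L{\left(X \right)} = -4 + \frac{5 X}{9}$ ($L{\left(X \right)} = -2 + \frac{\frac{5 X}{3} - 6}{3} = -2 + \frac{-6 + \frac{5 X}{3}}{3} = -2 + \left(-2 + \frac{5 X}{9}\right) = -4 + \frac{5 X}{9}$)
$p{\left(t \right)} = 69$ ($p{\left(t \right)} = 7 - \left(-8 + 9 \left(-6\right)\right) = 7 - \left(-8 - 54\right) = 7 - -62 = 7 + 62 = 69$)
$p{\left(L{\left(-5 \right)} \right)} - 24300 = 69 - 24300 = -24231$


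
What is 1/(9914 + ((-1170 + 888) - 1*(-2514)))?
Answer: 1/12146 ≈ 8.2332e-5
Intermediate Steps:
1/(9914 + ((-1170 + 888) - 1*(-2514))) = 1/(9914 + (-282 + 2514)) = 1/(9914 + 2232) = 1/12146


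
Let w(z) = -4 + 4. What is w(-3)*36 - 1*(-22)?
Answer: 22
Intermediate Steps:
w(z) = 0
w(-3)*36 - 1*(-22) = 0*36 - 1*(-22) = 0 + 22 = 22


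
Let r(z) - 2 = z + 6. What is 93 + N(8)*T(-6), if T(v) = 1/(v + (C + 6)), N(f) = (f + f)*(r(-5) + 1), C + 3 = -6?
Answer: 773/9 ≈ 85.889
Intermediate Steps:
r(z) = 8 + z (r(z) = 2 + (z + 6) = 2 + (6 + z) = 8 + z)
C = -9 (C = -3 - 6 = -9)
N(f) = 8*f (N(f) = (f + f)*((8 - 5) + 1) = (2*f)*(3 + 1) = (2*f)*4 = 8*f)
T(v) = 1/(-3 + v) (T(v) = 1/(v + (-9 + 6)) = 1/(v - 3) = 1/(-3 + v))
93 + N(8)*T(-6) = 93 + (8*8)/(-3 - 6) = 93 + 64/(-9) = 93 + 64*(-⅑) = 93 - 64/9 = 773/9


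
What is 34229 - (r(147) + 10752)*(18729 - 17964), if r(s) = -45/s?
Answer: -401350024/49 ≈ -8.1908e+6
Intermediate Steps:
34229 - (r(147) + 10752)*(18729 - 17964) = 34229 - (-45/147 + 10752)*(18729 - 17964) = 34229 - (-45*1/147 + 10752)*765 = 34229 - (-15/49 + 10752)*765 = 34229 - 526833*765/49 = 34229 - 1*403027245/49 = 34229 - 403027245/49 = -401350024/49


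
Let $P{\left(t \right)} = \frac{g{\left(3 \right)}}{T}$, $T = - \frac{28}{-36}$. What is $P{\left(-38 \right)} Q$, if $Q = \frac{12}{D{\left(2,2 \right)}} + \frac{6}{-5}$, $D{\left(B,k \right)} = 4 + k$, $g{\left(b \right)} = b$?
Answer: $\frac{108}{35} \approx 3.0857$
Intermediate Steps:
$T = \frac{7}{9}$ ($T = \left(-28\right) \left(- \frac{1}{36}\right) = \frac{7}{9} \approx 0.77778$)
$P{\left(t \right)} = \frac{27}{7}$ ($P{\left(t \right)} = \frac{3}{\frac{7}{9}} = 3 \cdot \frac{9}{7} = \frac{27}{7}$)
$Q = \frac{4}{5}$ ($Q = \frac{12}{4 + 2} + \frac{6}{-5} = \frac{12}{6} + 6 \left(- \frac{1}{5}\right) = 12 \cdot \frac{1}{6} - \frac{6}{5} = 2 - \frac{6}{5} = \frac{4}{5} \approx 0.8$)
$P{\left(-38 \right)} Q = \frac{27}{7} \cdot \frac{4}{5} = \frac{108}{35}$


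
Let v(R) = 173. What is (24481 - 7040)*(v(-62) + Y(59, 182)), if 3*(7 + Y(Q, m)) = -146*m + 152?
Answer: -452105602/3 ≈ -1.5070e+8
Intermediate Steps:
Y(Q, m) = 131/3 - 146*m/3 (Y(Q, m) = -7 + (-146*m + 152)/3 = -7 + (152 - 146*m)/3 = -7 + (152/3 - 146*m/3) = 131/3 - 146*m/3)
(24481 - 7040)*(v(-62) + Y(59, 182)) = (24481 - 7040)*(173 + (131/3 - 146/3*182)) = 17441*(173 + (131/3 - 26572/3)) = 17441*(173 - 26441/3) = 17441*(-25922/3) = -452105602/3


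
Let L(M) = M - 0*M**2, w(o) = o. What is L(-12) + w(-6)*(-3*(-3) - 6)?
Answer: -30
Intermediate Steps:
L(M) = M (L(M) = M - 1*0 = M + 0 = M)
L(-12) + w(-6)*(-3*(-3) - 6) = -12 - 6*(-3*(-3) - 6) = -12 - 6*(9 - 6) = -12 - 6*3 = -12 - 18 = -30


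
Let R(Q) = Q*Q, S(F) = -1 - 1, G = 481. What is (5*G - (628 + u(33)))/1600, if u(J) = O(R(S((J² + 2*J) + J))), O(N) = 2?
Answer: 71/64 ≈ 1.1094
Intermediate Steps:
S(F) = -2
R(Q) = Q²
u(J) = 2
(5*G - (628 + u(33)))/1600 = (5*481 - (628 + 2))/1600 = (2405 - 1*630)*(1/1600) = (2405 - 630)*(1/1600) = 1775*(1/1600) = 71/64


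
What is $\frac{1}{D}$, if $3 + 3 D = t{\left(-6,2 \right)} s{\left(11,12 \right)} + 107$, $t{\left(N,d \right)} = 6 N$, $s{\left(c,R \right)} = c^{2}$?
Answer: $- \frac{3}{4252} \approx -0.00070555$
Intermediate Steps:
$D = - \frac{4252}{3}$ ($D = -1 + \frac{6 \left(-6\right) 11^{2} + 107}{3} = -1 + \frac{\left(-36\right) 121 + 107}{3} = -1 + \frac{-4356 + 107}{3} = -1 + \frac{1}{3} \left(-4249\right) = -1 - \frac{4249}{3} = - \frac{4252}{3} \approx -1417.3$)
$\frac{1}{D} = \frac{1}{- \frac{4252}{3}} = - \frac{3}{4252}$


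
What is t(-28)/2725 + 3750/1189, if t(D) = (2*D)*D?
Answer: 12083102/3240025 ≈ 3.7293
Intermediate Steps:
t(D) = 2*D**2
t(-28)/2725 + 3750/1189 = (2*(-28)**2)/2725 + 3750/1189 = (2*784)*(1/2725) + 3750*(1/1189) = 1568*(1/2725) + 3750/1189 = 1568/2725 + 3750/1189 = 12083102/3240025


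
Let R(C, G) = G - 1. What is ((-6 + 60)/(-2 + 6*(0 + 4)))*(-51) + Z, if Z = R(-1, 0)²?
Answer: -1366/11 ≈ -124.18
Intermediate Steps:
R(C, G) = -1 + G
Z = 1 (Z = (-1 + 0)² = (-1)² = 1)
((-6 + 60)/(-2 + 6*(0 + 4)))*(-51) + Z = ((-6 + 60)/(-2 + 6*(0 + 4)))*(-51) + 1 = (54/(-2 + 6*4))*(-51) + 1 = (54/(-2 + 24))*(-51) + 1 = (54/22)*(-51) + 1 = (54*(1/22))*(-51) + 1 = (27/11)*(-51) + 1 = -1377/11 + 1 = -1366/11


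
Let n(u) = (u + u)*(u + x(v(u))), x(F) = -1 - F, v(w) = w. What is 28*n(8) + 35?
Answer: -413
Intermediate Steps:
n(u) = -2*u (n(u) = (u + u)*(u + (-1 - u)) = (2*u)*(-1) = -2*u)
28*n(8) + 35 = 28*(-2*8) + 35 = 28*(-16) + 35 = -448 + 35 = -413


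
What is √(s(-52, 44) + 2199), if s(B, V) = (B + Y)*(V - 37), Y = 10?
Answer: √1905 ≈ 43.646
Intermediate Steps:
s(B, V) = (-37 + V)*(10 + B) (s(B, V) = (B + 10)*(V - 37) = (10 + B)*(-37 + V) = (-37 + V)*(10 + B))
√(s(-52, 44) + 2199) = √((-370 - 37*(-52) + 10*44 - 52*44) + 2199) = √((-370 + 1924 + 440 - 2288) + 2199) = √(-294 + 2199) = √1905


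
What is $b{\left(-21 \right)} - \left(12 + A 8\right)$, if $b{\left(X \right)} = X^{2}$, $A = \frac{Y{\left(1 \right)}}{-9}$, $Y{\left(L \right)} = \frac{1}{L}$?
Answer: $\frac{3869}{9} \approx 429.89$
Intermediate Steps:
$A = - \frac{1}{9}$ ($A = \frac{1}{1 \left(-9\right)} = 1 \left(- \frac{1}{9}\right) = - \frac{1}{9} \approx -0.11111$)
$b{\left(-21 \right)} - \left(12 + A 8\right) = \left(-21\right)^{2} - \left(12 - \frac{8}{9}\right) = 441 - \left(12 - \frac{8}{9}\right) = 441 - \frac{100}{9} = \frac{3869}{9}$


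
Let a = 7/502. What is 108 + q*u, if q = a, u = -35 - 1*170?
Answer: 52781/502 ≈ 105.14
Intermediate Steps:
u = -205 (u = -35 - 170 = -205)
a = 7/502 (a = 7*(1/502) = 7/502 ≈ 0.013944)
q = 7/502 ≈ 0.013944
108 + q*u = 108 + (7/502)*(-205) = 108 - 1435/502 = 52781/502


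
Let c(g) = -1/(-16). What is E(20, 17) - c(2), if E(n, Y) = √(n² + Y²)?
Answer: -1/16 + √689 ≈ 26.186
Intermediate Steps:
c(g) = 1/16 (c(g) = -1*(-1/16) = 1/16)
E(n, Y) = √(Y² + n²)
E(20, 17) - c(2) = √(17² + 20²) - 1*1/16 = √(289 + 400) - 1/16 = √689 - 1/16 = -1/16 + √689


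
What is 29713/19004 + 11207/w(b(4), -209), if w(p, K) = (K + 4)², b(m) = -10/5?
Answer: 1461666653/798643100 ≈ 1.8302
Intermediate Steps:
b(m) = -2 (b(m) = -10*⅕ = -2)
w(p, K) = (4 + K)²
29713/19004 + 11207/w(b(4), -209) = 29713/19004 + 11207/((4 - 209)²) = 29713*(1/19004) + 11207/((-205)²) = 29713/19004 + 11207/42025 = 1461666653/798643100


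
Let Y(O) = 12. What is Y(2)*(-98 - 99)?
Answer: -2364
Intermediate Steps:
Y(2)*(-98 - 99) = 12*(-98 - 99) = 12*(-197) = -2364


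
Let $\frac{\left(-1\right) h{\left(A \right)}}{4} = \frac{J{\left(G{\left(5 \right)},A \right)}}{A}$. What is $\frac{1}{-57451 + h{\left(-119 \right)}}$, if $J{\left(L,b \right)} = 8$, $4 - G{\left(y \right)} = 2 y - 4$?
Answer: $- \frac{119}{6836637} \approx -1.7406 \cdot 10^{-5}$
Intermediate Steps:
$G{\left(y \right)} = 8 - 2 y$ ($G{\left(y \right)} = 4 - \left(2 y - 4\right) = 4 - \left(-4 + 2 y\right) = 8 - 2 y$)
$h{\left(A \right)} = - \frac{32}{A}$ ($h{\left(A \right)} = - 4 \frac{8}{A} = - \frac{32}{A}$)
$\frac{1}{-57451 + h{\left(-119 \right)}} = \frac{1}{-57451 - \frac{32}{-119}} = \frac{1}{-57451 - - \frac{32}{119}} = \frac{1}{-57451 + \frac{32}{119}} = \frac{1}{- \frac{6836637}{119}} = - \frac{119}{6836637}$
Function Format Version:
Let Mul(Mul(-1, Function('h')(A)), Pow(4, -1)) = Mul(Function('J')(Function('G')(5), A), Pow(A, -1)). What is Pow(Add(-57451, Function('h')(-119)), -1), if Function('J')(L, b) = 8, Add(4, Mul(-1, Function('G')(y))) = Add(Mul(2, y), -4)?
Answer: Rational(-119, 6836637) ≈ -1.7406e-5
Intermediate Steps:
Function('G')(y) = Add(8, Mul(-2, y)) (Function('G')(y) = Add(4, Mul(-1, Add(Mul(2, y), -4))) = Add(4, Mul(-1, Add(-4, Mul(2, y)))) = Add(4, Add(4, Mul(-2, y))) = Add(8, Mul(-2, y)))
Function('h')(A) = Mul(-32, Pow(A, -1)) (Function('h')(A) = Mul(-4, Mul(8, Pow(A, -1))) = Mul(-32, Pow(A, -1)))
Pow(Add(-57451, Function('h')(-119)), -1) = Pow(Add(-57451, Mul(-32, Pow(-119, -1))), -1) = Pow(Add(-57451, Mul(-32, Rational(-1, 119))), -1) = Pow(Add(-57451, Rational(32, 119)), -1) = Pow(Rational(-6836637, 119), -1) = Rational(-119, 6836637)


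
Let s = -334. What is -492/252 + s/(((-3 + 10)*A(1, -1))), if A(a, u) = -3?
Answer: 293/21 ≈ 13.952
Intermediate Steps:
-492/252 + s/(((-3 + 10)*A(1, -1))) = -492/252 - 334*(-1/(3*(-3 + 10))) = -492*1/252 - 334/(7*(-3)) = -41/21 - 334/(-21) = -41/21 - 334*(-1/21) = -41/21 + 334/21 = 293/21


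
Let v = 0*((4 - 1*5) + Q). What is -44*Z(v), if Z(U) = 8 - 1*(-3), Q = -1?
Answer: -484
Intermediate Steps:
v = 0 (v = 0*((4 - 1*5) - 1) = 0*((4 - 5) - 1) = 0*(-1 - 1) = 0*(-2) = 0)
Z(U) = 11 (Z(U) = 8 + 3 = 11)
-44*Z(v) = -44*11 = -484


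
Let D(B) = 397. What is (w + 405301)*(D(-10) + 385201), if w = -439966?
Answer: -13366754670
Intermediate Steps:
(w + 405301)*(D(-10) + 385201) = (-439966 + 405301)*(397 + 385201) = -34665*385598 = -13366754670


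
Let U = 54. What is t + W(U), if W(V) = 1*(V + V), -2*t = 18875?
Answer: -18659/2 ≈ -9329.5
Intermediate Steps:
t = -18875/2 (t = -½*18875 = -18875/2 ≈ -9437.5)
W(V) = 2*V (W(V) = 1*(2*V) = 2*V)
t + W(U) = -18875/2 + 2*54 = -18875/2 + 108 = -18659/2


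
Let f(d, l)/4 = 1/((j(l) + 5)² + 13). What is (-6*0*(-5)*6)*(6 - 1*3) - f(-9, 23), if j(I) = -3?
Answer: -4/17 ≈ -0.23529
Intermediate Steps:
f(d, l) = 4/17 (f(d, l) = 4/((-3 + 5)² + 13) = 4/(2² + 13) = 4/(4 + 13) = 4/17)
(-6*0*(-5)*6)*(6 - 1*3) - f(-9, 23) = (-6*0*(-5)*6)*(6 - 1*3) - 1*4/17 = (-0*6)*(6 - 3) - 4/17 = -6*0*3 - 4/17 = 0*3 - 4/17 = 0 - 4/17 = -4/17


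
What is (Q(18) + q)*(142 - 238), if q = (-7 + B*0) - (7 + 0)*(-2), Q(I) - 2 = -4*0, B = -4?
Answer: -864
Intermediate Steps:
Q(I) = 2 (Q(I) = 2 - 4*0 = 2 + 0 = 2)
q = 7 (q = (-7 - 4*0) - (7 + 0)*(-2) = (-7 + 0) - 7*(-2) = -7 - 1*(-14) = -7 + 14 = 7)
(Q(18) + q)*(142 - 238) = (2 + 7)*(142 - 238) = 9*(-96) = -864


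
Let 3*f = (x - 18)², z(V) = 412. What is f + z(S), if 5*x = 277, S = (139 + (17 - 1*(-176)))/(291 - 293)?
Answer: 65869/75 ≈ 878.25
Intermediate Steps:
S = -166 (S = (139 + (17 + 176))/(-2) = (139 + 193)*(-½) = 332*(-½) = -166)
x = 277/5 (x = (⅕)*277 = 277/5 ≈ 55.400)
f = 34969/75 (f = (277/5 - 18)²/3 = (187/5)²/3 = (⅓)*(34969/25) = 34969/75 ≈ 466.25)
f + z(S) = 34969/75 + 412 = 65869/75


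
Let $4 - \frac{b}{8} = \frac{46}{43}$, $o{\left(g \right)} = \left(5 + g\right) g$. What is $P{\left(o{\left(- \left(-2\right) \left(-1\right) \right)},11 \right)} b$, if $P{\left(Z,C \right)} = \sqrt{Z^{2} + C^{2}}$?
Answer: $\frac{1008 \sqrt{157}}{43} \approx 293.73$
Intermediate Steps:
$o{\left(g \right)} = g \left(5 + g\right)$
$b = \frac{1008}{43}$ ($b = 32 - 8 \cdot \frac{46}{43} = 32 - 8 \cdot 46 \cdot \frac{1}{43} = 32 - \frac{368}{43} = \frac{1008}{43} \approx 23.442$)
$P{\left(Z,C \right)} = \sqrt{C^{2} + Z^{2}}$
$P{\left(o{\left(- \left(-2\right) \left(-1\right) \right)},11 \right)} b = \sqrt{11^{2} + \left(- \left(-2\right) \left(-1\right) \left(5 - \left(-2\right) \left(-1\right)\right)\right)^{2}} \cdot \frac{1008}{43} = \sqrt{121 + \left(\left(-1\right) 2 \left(5 - 2\right)\right)^{2}} \cdot \frac{1008}{43} = \sqrt{121 + \left(- 2 \left(5 - 2\right)\right)^{2}} \cdot \frac{1008}{43} = \sqrt{121 + \left(\left(-2\right) 3\right)^{2}} \cdot \frac{1008}{43} = \sqrt{121 + \left(-6\right)^{2}} \cdot \frac{1008}{43} = \sqrt{121 + 36} \cdot \frac{1008}{43} = \sqrt{157} \cdot \frac{1008}{43} = \frac{1008 \sqrt{157}}{43}$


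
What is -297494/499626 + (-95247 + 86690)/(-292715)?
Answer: -41402828264/73124012295 ≈ -0.56620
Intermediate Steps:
-297494/499626 + (-95247 + 86690)/(-292715) = -297494*1/499626 - 8557*(-1/292715) = -148747/249813 + 8557/292715 = -41402828264/73124012295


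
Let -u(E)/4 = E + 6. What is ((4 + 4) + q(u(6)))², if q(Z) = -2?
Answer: 36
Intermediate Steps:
u(E) = -24 - 4*E (u(E) = -4*(E + 6) = -4*(6 + E) = -24 - 4*E)
((4 + 4) + q(u(6)))² = ((4 + 4) - 2)² = (8 - 2)² = 6² = 36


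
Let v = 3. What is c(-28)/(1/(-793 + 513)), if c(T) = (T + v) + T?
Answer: 14840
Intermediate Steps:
c(T) = 3 + 2*T (c(T) = (T + 3) + T = (3 + T) + T = 3 + 2*T)
c(-28)/(1/(-793 + 513)) = (3 + 2*(-28))/(1/(-793 + 513)) = (3 - 56)/(1/(-280)) = -53/(-1/280) = -53*(-280) = 14840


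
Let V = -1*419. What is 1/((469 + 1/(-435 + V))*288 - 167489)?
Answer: -427/13842203 ≈ -3.0848e-5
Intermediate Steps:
V = -419
1/((469 + 1/(-435 + V))*288 - 167489) = 1/((469 + 1/(-435 - 419))*288 - 167489) = 1/((469 + 1/(-854))*288 - 167489) = 1/((469 - 1/854)*288 - 167489) = 1/((400525/854)*288 - 167489) = 1/(57675600/427 - 167489) = 1/(-13842203/427) = -427/13842203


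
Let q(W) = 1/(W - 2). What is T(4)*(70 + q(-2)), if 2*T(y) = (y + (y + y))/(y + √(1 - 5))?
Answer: 837/10 - 837*I/20 ≈ 83.7 - 41.85*I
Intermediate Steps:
T(y) = 3*y/(2*(y + 2*I)) (T(y) = ((y + (y + y))/(y + √(1 - 5)))/2 = ((y + 2*y)/(y + √(-4)))/2 = ((3*y)/(y + 2*I))/2 = (3*y/(y + 2*I))/2 = 3*y/(2*(y + 2*I)))
q(W) = 1/(-2 + W)
T(4)*(70 + q(-2)) = ((3/2)*4/(4 + 2*I))*(70 + 1/(-2 - 2)) = ((3/2)*4*((4 - 2*I)/20))*(70 + 1/(-4)) = (6/5 - 3*I/5)*(70 - ¼) = (6/5 - 3*I/5)*(279/4) = 837/10 - 837*I/20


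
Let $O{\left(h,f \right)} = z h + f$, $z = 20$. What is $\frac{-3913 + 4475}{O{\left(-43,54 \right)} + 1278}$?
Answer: $\frac{281}{236} \approx 1.1907$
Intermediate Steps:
$O{\left(h,f \right)} = f + 20 h$ ($O{\left(h,f \right)} = 20 h + f = f + 20 h$)
$\frac{-3913 + 4475}{O{\left(-43,54 \right)} + 1278} = \frac{-3913 + 4475}{\left(54 + 20 \left(-43\right)\right) + 1278} = \frac{562}{\left(54 - 860\right) + 1278} = \frac{562}{-806 + 1278} = \frac{562}{472} = 562 \cdot \frac{1}{472} = \frac{281}{236}$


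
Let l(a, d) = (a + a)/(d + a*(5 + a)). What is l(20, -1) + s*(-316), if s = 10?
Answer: -1576800/499 ≈ -3159.9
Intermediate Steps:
l(a, d) = 2*a/(d + a*(5 + a)) (l(a, d) = (2*a)/(d + a*(5 + a)) = 2*a/(d + a*(5 + a)))
l(20, -1) + s*(-316) = 2*20/(-1 + 20**2 + 5*20) + 10*(-316) = 2*20/(-1 + 400 + 100) - 3160 = 2*20/499 - 3160 = 2*20*(1/499) - 3160 = 40/499 - 3160 = -1576800/499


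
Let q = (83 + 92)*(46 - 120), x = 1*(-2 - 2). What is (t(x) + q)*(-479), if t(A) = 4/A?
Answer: 6203529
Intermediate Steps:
x = -4 (x = 1*(-4) = -4)
q = -12950 (q = 175*(-74) = -12950)
(t(x) + q)*(-479) = (4/(-4) - 12950)*(-479) = (4*(-¼) - 12950)*(-479) = (-1 - 12950)*(-479) = -12951*(-479) = 6203529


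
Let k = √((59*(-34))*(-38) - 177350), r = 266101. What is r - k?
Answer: 266101 - I*√101122 ≈ 2.661e+5 - 318.0*I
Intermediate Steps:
k = I*√101122 (k = √(-2006*(-38) - 177350) = √(76228 - 177350) = √(-101122) = I*√101122 ≈ 318.0*I)
r - k = 266101 - I*√101122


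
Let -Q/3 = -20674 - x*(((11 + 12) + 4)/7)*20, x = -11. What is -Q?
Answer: -416334/7 ≈ -59476.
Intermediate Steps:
Q = 416334/7 (Q = -3*(-20674 - (-11*((11 + 12) + 4)/7)*20) = -3*(-20674 - (-11*(23 + 4)/7)*20) = -3*(-20674 - (-297/7)*20) = -3*(-20674 - (-11*27/7)*20) = -3*(-20674 - (-297)*20/7) = -3*(-20674 - 1*(-5940/7)) = -3*(-20674 + 5940/7) = -3*(-138778/7) = 416334/7 ≈ 59476.)
-Q = -1*416334/7 = -416334/7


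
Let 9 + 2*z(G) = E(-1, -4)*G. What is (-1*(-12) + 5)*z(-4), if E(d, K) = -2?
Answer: -17/2 ≈ -8.5000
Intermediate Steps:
z(G) = -9/2 - G (z(G) = -9/2 + (-2*G)/2 = -9/2 - G)
(-1*(-12) + 5)*z(-4) = (-1*(-12) + 5)*(-9/2 - 1*(-4)) = (12 + 5)*(-9/2 + 4) = 17*(-½) = -17/2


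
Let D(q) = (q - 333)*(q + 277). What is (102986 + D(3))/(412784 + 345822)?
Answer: 5293/379303 ≈ 0.013955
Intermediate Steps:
D(q) = (-333 + q)*(277 + q)
(102986 + D(3))/(412784 + 345822) = (102986 + (-92241 + 3² - 56*3))/(412784 + 345822) = (102986 + (-92241 + 9 - 168))/758606 = (102986 - 92400)*(1/758606) = 10586*(1/758606) = 5293/379303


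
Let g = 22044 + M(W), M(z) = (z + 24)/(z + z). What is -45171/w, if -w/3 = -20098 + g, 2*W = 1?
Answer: 4302/563 ≈ 7.6412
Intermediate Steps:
W = ½ (W = (½)*1 = ½ ≈ 0.50000)
M(z) = (24 + z)/(2*z) (M(z) = (24 + z)/((2*z)) = (24 + z)*(1/(2*z)) = (24 + z)/(2*z))
g = 44137/2 (g = 22044 + (24 + ½)/(2*(½)) = 22044 + (½)*2*(49/2) = 22044 + 49/2 = 44137/2 ≈ 22069.)
w = -11823/2 (w = -3*(-20098 + 44137/2) = -3*3941/2 = -11823/2 ≈ -5911.5)
-45171/w = -45171/(-11823/2) = -45171*(-2)/11823 = -1*(-4302/563) = 4302/563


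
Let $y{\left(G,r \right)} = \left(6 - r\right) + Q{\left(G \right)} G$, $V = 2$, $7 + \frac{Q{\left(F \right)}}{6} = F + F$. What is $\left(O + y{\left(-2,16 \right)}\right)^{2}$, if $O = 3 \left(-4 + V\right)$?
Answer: $13456$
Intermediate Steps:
$Q{\left(F \right)} = -42 + 12 F$ ($Q{\left(F \right)} = -42 + 6 \left(F + F\right) = -42 + 6 \cdot 2 F = -42 + 12 F$)
$y{\left(G,r \right)} = 6 - r + G \left(-42 + 12 G\right)$ ($y{\left(G,r \right)} = \left(6 - r\right) + \left(-42 + 12 G\right) G = \left(6 - r\right) + G \left(-42 + 12 G\right) = 6 - r + G \left(-42 + 12 G\right)$)
$O = -6$ ($O = 3 \left(-4 + 2\right) = 3 \left(-2\right) = -6$)
$\left(O + y{\left(-2,16 \right)}\right)^{2} = \left(-6 + \left(6 - 16 + 6 \left(-2\right) \left(-7 + 2 \left(-2\right)\right)\right)\right)^{2} = \left(-6 + \left(6 - 16 + 6 \left(-2\right) \left(-7 - 4\right)\right)\right)^{2} = \left(-6 + \left(6 - 16 + 6 \left(-2\right) \left(-11\right)\right)\right)^{2} = \left(-6 + \left(6 - 16 + 132\right)\right)^{2} = \left(-6 + 122\right)^{2} = 116^{2} = 13456$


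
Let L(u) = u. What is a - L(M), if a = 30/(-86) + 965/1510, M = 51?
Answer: -658517/12986 ≈ -50.710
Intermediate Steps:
a = 3769/12986 (a = 30*(-1/86) + 965*(1/1510) = -15/43 + 193/302 = 3769/12986 ≈ 0.29024)
a - L(M) = 3769/12986 - 1*51 = 3769/12986 - 51 = -658517/12986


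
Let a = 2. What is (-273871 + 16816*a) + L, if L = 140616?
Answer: -99623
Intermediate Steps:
(-273871 + 16816*a) + L = (-273871 + 16816*2) + 140616 = (-273871 + 33632) + 140616 = -240239 + 140616 = -99623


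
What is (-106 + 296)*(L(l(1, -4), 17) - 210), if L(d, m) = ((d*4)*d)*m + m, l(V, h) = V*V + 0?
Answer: -23750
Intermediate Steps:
l(V, h) = V**2 (l(V, h) = V**2 + 0 = V**2)
L(d, m) = m + 4*m*d**2 (L(d, m) = ((4*d)*d)*m + m = (4*d**2)*m + m = 4*m*d**2 + m = m + 4*m*d**2)
(-106 + 296)*(L(l(1, -4), 17) - 210) = (-106 + 296)*(17*(1 + 4*(1**2)**2) - 210) = 190*(17*(1 + 4*1**2) - 210) = 190*(17*(1 + 4*1) - 210) = 190*(17*(1 + 4) - 210) = 190*(17*5 - 210) = 190*(85 - 210) = 190*(-125) = -23750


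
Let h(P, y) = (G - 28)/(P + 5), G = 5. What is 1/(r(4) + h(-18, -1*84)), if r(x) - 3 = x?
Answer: 13/114 ≈ 0.11404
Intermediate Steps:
r(x) = 3 + x
h(P, y) = -23/(5 + P) (h(P, y) = (5 - 28)/(P + 5) = -23/(5 + P))
1/(r(4) + h(-18, -1*84)) = 1/((3 + 4) - 23/(5 - 18)) = 1/(7 - 23/(-13)) = 1/(7 - 23*(-1/13)) = 1/(7 + 23/13) = 1/(114/13) = 13/114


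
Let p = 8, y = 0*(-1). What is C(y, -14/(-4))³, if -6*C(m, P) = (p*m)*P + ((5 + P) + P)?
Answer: -8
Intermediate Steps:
y = 0
C(m, P) = -⅚ - P/3 - 4*P*m/3 (C(m, P) = -((8*m)*P + ((5 + P) + P))/6 = -(8*P*m + (5 + 2*P))/6 = -(5 + 2*P + 8*P*m)/6 = -⅚ - P/3 - 4*P*m/3)
C(y, -14/(-4))³ = (-⅚ - (-14)/(3*(-4)) - 4/3*(-14/(-4))*0)³ = (-⅚ - (-14)*(-1)/(3*4) - 4/3*(-14*(-¼))*0)³ = (-⅚ - ⅓*7/2 - 4/3*7/2*0)³ = (-⅚ - 7/6 + 0)³ = (-2)³ = -8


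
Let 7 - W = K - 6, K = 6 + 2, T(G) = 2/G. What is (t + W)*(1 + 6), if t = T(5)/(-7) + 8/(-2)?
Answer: 33/5 ≈ 6.6000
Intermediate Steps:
K = 8
t = -142/35 (t = (2/5)/(-7) + 8/(-2) = (2*(⅕))*(-⅐) + 8*(-½) = (⅖)*(-⅐) - 4 = -2/35 - 4 = -142/35 ≈ -4.0571)
W = 5 (W = 7 - (8 - 6) = 7 - 1*2 = 7 - 2 = 5)
(t + W)*(1 + 6) = (-142/35 + 5)*(1 + 6) = (33/35)*7 = 33/5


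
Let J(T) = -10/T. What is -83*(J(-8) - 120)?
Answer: 39425/4 ≈ 9856.3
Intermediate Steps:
-83*(J(-8) - 120) = -83*(-10/(-8) - 120) = -83*(-10*(-1/8) - 120) = -83*(5/4 - 120) = -83*(-475/4) = 39425/4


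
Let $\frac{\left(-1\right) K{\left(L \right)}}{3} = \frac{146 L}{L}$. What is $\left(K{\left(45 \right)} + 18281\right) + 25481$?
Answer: $43324$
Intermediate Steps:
$K{\left(L \right)} = -438$ ($K{\left(L \right)} = - 3 \frac{146 L}{L} = \left(-3\right) 146 = -438$)
$\left(K{\left(45 \right)} + 18281\right) + 25481 = \left(-438 + 18281\right) + 25481 = 17843 + 25481 = 43324$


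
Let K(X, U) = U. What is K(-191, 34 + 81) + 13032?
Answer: 13147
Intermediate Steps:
K(-191, 34 + 81) + 13032 = (34 + 81) + 13032 = 115 + 13032 = 13147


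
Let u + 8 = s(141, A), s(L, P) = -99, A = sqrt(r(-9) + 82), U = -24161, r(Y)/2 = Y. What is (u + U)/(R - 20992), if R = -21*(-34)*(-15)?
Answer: 12134/15851 ≈ 0.76550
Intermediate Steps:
r(Y) = 2*Y
R = -10710 (R = 714*(-15) = -10710)
A = 8 (A = sqrt(2*(-9) + 82) = sqrt(-18 + 82) = sqrt(64) = 8)
u = -107 (u = -8 - 99 = -107)
(u + U)/(R - 20992) = (-107 - 24161)/(-10710 - 20992) = -24268/(-31702) = -24268*(-1/31702) = 12134/15851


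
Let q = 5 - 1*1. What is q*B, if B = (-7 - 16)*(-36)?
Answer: 3312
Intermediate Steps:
q = 4 (q = 5 - 1 = 4)
B = 828 (B = -23*(-36) = 828)
q*B = 4*828 = 3312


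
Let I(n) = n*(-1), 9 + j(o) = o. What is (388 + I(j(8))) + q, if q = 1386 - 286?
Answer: 1489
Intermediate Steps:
q = 1100
j(o) = -9 + o
I(n) = -n
(388 + I(j(8))) + q = (388 - (-9 + 8)) + 1100 = (388 - 1*(-1)) + 1100 = (388 + 1) + 1100 = 389 + 1100 = 1489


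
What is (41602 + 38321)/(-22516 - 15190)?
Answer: -79923/37706 ≈ -2.1196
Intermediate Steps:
(41602 + 38321)/(-22516 - 15190) = 79923/(-37706) = 79923*(-1/37706) = -79923/37706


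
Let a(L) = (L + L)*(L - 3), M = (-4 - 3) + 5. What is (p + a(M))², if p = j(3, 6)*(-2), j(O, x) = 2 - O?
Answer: 484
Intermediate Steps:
p = 2 (p = (2 - 1*3)*(-2) = (2 - 3)*(-2) = -1*(-2) = 2)
M = -2 (M = -7 + 5 = -2)
a(L) = 2*L*(-3 + L) (a(L) = (2*L)*(-3 + L) = 2*L*(-3 + L))
(p + a(M))² = (2 + 2*(-2)*(-3 - 2))² = (2 + 2*(-2)*(-5))² = (2 + 20)² = 22² = 484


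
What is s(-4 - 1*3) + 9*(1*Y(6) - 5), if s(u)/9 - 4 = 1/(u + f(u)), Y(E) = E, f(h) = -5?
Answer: 177/4 ≈ 44.250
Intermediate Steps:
s(u) = 36 + 9/(-5 + u) (s(u) = 36 + 9/(u - 5) = 36 + 9/(-5 + u))
s(-4 - 1*3) + 9*(1*Y(6) - 5) = 9*(-19 + 4*(-4 - 1*3))/(-5 + (-4 - 1*3)) + 9*(1*6 - 5) = 9*(-19 + 4*(-4 - 3))/(-5 + (-4 - 3)) + 9*(6 - 5) = 9*(-19 + 4*(-7))/(-5 - 7) + 9*1 = 9*(-19 - 28)/(-12) + 9 = 9*(-1/12)*(-47) + 9 = 141/4 + 9 = 177/4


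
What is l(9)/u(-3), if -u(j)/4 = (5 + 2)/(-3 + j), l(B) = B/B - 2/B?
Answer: ⅙ ≈ 0.16667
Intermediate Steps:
l(B) = 1 - 2/B
u(j) = -28/(-3 + j) (u(j) = -4*(5 + 2)/(-3 + j) = -28/(-3 + j))
l(9)/u(-3) = ((-2 + 9)/9)/((-28/(-3 - 3))) = ((⅑)*7)/((-28/(-6))) = 7/(9*((-28*(-⅙)))) = 7/(9*(14/3)) = (7/9)*(3/14) = ⅙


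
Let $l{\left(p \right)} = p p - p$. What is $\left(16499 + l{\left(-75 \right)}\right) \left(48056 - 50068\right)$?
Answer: $-44664388$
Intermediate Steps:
$l{\left(p \right)} = p^{2} - p$
$\left(16499 + l{\left(-75 \right)}\right) \left(48056 - 50068\right) = \left(16499 - 75 \left(-1 - 75\right)\right) \left(48056 - 50068\right) = \left(16499 - -5700\right) \left(-2012\right) = \left(16499 + 5700\right) \left(-2012\right) = 22199 \left(-2012\right) = -44664388$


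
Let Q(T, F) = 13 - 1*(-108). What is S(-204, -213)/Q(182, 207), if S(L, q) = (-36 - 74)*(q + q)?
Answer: 4260/11 ≈ 387.27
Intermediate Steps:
Q(T, F) = 121 (Q(T, F) = 13 + 108 = 121)
S(L, q) = -220*q
S(-204, -213)/Q(182, 207) = -220*(-213)/121 = 46860*(1/121) = 4260/11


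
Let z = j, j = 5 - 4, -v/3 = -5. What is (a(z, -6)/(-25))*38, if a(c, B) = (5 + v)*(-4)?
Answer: 608/5 ≈ 121.60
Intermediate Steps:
v = 15 (v = -3*(-5) = 15)
j = 1
z = 1
a(c, B) = -80 (a(c, B) = (5 + 15)*(-4) = 20*(-4) = -80)
(a(z, -6)/(-25))*38 = (-80/(-25))*38 = -1/25*(-80)*38 = (16/5)*38 = 608/5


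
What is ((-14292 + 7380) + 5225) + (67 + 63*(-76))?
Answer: -6408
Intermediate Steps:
((-14292 + 7380) + 5225) + (67 + 63*(-76)) = (-6912 + 5225) + (67 - 4788) = -1687 - 4721 = -6408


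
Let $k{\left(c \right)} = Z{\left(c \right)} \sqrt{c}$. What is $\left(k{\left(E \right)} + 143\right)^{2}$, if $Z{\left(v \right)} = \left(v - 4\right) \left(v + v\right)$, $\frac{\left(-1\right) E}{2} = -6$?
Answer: $462817 + 109824 \sqrt{3} \approx 6.5304 \cdot 10^{5}$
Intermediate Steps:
$E = 12$ ($E = \left(-2\right) \left(-6\right) = 12$)
$Z{\left(v \right)} = 2 v \left(-4 + v\right)$ ($Z{\left(v \right)} = \left(-4 + v\right) 2 v = 2 v \left(-4 + v\right)$)
$k{\left(c \right)} = 2 c^{\frac{3}{2}} \left(-4 + c\right)$ ($k{\left(c \right)} = 2 c \left(-4 + c\right) \sqrt{c} = 2 c^{\frac{3}{2}} \left(-4 + c\right)$)
$\left(k{\left(E \right)} + 143\right)^{2} = \left(2 \cdot 12^{\frac{3}{2}} \left(-4 + 12\right) + 143\right)^{2} = \left(2 \cdot 24 \sqrt{3} \cdot 8 + 143\right)^{2} = \left(384 \sqrt{3} + 143\right)^{2} = \left(143 + 384 \sqrt{3}\right)^{2}$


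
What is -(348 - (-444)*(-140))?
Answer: 61812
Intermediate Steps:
-(348 - (-444)*(-140)) = -(348 - 444*140) = -(348 - 62160) = -1*(-61812) = 61812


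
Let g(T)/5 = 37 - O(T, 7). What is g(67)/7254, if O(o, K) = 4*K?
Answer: 5/806 ≈ 0.0062035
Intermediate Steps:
g(T) = 45 (g(T) = 5*(37 - 4*7) = 5*(37 - 1*28) = 5*(37 - 28) = 5*9 = 45)
g(67)/7254 = 45/7254 = 45*(1/7254) = 5/806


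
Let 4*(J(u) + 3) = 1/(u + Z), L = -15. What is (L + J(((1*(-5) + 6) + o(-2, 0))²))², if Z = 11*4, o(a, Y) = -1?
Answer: 10029889/30976 ≈ 323.80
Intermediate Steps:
Z = 44
J(u) = -3 + 1/(4*(44 + u)) (J(u) = -3 + 1/(4*(u + 44)) = -3 + 1/(4*(44 + u)))
(L + J(((1*(-5) + 6) + o(-2, 0))²))² = (-15 + (-527 - 12*((1*(-5) + 6) - 1)²)/(4*(44 + ((1*(-5) + 6) - 1)²)))² = (-15 + (-527 - 12*((-5 + 6) - 1)²)/(4*(44 + ((-5 + 6) - 1)²)))² = (-15 + (-527 - 12*(1 - 1)²)/(4*(44 + (1 - 1)²)))² = (-15 + (-527 - 12*0²)/(4*(44 + 0²)))² = (-15 + (-527 - 12*0)/(4*(44 + 0)))² = (-15 + (¼)*(-527 + 0)/44)² = (-15 + (¼)*(1/44)*(-527))² = (-15 - 527/176)² = (-3167/176)² = 10029889/30976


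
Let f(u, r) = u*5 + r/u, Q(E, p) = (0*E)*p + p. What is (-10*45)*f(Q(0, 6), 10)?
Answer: -14250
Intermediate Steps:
Q(E, p) = p (Q(E, p) = 0*p + p = 0 + p = p)
f(u, r) = 5*u + r/u
(-10*45)*f(Q(0, 6), 10) = (-10*45)*(5*6 + 10/6) = -450*(30 + 10*(⅙)) = -450*(30 + 5/3) = -450*95/3 = -14250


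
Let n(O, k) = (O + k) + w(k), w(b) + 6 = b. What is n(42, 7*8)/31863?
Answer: 148/31863 ≈ 0.0046449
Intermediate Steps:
w(b) = -6 + b
n(O, k) = -6 + O + 2*k (n(O, k) = (O + k) + (-6 + k) = -6 + O + 2*k)
n(42, 7*8)/31863 = (-6 + 42 + 2*(7*8))/31863 = (-6 + 42 + 2*56)*(1/31863) = (-6 + 42 + 112)*(1/31863) = 148*(1/31863) = 148/31863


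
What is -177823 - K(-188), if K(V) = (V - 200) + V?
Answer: -177247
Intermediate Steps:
K(V) = -200 + 2*V (K(V) = (-200 + V) + V = -200 + 2*V)
-177823 - K(-188) = -177823 - (-200 + 2*(-188)) = -177823 - (-200 - 376) = -177823 - 1*(-576) = -177823 + 576 = -177247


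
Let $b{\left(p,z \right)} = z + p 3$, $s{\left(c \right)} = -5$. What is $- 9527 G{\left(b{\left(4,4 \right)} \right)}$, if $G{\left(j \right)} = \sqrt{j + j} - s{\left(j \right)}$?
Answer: $-47635 - 38108 \sqrt{2} \approx -1.0153 \cdot 10^{5}$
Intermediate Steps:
$b{\left(p,z \right)} = z + 3 p$
$G{\left(j \right)} = 5 + \sqrt{2} \sqrt{j}$ ($G{\left(j \right)} = \sqrt{j + j} - -5 = \sqrt{2 j} + 5 = \sqrt{2} \sqrt{j} + 5 = 5 + \sqrt{2} \sqrt{j}$)
$- 9527 G{\left(b{\left(4,4 \right)} \right)} = - 9527 \left(5 + \sqrt{2} \sqrt{4 + 3 \cdot 4}\right) = - 9527 \left(5 + \sqrt{2} \sqrt{4 + 12}\right) = - 9527 \left(5 + \sqrt{2} \sqrt{16}\right) = - 9527 \left(5 + \sqrt{2} \cdot 4\right) = - 9527 \left(5 + 4 \sqrt{2}\right) = -47635 - 38108 \sqrt{2}$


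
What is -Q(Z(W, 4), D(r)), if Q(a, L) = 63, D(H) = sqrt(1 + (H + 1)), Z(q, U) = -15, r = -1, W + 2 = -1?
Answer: -63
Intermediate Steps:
W = -3 (W = -2 - 1 = -3)
D(H) = sqrt(2 + H) (D(H) = sqrt(1 + (1 + H)) = sqrt(2 + H))
-Q(Z(W, 4), D(r)) = -1*63 = -63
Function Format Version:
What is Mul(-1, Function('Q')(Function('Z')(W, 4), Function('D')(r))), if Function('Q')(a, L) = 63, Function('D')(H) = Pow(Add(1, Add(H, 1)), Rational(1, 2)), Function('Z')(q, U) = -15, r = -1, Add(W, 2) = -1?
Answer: -63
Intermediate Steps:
W = -3 (W = Add(-2, -1) = -3)
Function('D')(H) = Pow(Add(2, H), Rational(1, 2)) (Function('D')(H) = Pow(Add(1, Add(1, H)), Rational(1, 2)) = Pow(Add(2, H), Rational(1, 2)))
Mul(-1, Function('Q')(Function('Z')(W, 4), Function('D')(r))) = Mul(-1, 63) = -63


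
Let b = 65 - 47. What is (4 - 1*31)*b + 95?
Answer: -391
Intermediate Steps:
b = 18
(4 - 1*31)*b + 95 = (4 - 1*31)*18 + 95 = (4 - 31)*18 + 95 = -27*18 + 95 = -486 + 95 = -391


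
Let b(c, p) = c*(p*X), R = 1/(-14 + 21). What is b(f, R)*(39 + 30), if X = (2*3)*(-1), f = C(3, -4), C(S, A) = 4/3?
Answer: -552/7 ≈ -78.857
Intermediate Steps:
C(S, A) = 4/3 (C(S, A) = 4*(⅓) = 4/3)
f = 4/3 ≈ 1.3333
X = -6 (X = 6*(-1) = -6)
R = ⅐ (R = 1/7 = ⅐ ≈ 0.14286)
b(c, p) = -6*c*p (b(c, p) = c*(p*(-6)) = c*(-6*p) = -6*c*p)
b(f, R)*(39 + 30) = (-6*4/3*⅐)*(39 + 30) = -8/7*69 = -552/7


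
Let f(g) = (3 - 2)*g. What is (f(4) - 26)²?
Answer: 484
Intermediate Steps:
f(g) = g (f(g) = 1*g = g)
(f(4) - 26)² = (4 - 26)² = (-22)² = 484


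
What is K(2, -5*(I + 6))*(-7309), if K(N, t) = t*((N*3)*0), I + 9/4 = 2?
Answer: 0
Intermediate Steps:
I = -¼ (I = -9/4 + 2 = -¼ ≈ -0.25000)
K(N, t) = 0 (K(N, t) = t*((3*N)*0) = t*0 = 0)
K(2, -5*(I + 6))*(-7309) = 0*(-7309) = 0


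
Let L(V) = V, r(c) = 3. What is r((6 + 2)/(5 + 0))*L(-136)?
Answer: -408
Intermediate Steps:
r((6 + 2)/(5 + 0))*L(-136) = 3*(-136) = -408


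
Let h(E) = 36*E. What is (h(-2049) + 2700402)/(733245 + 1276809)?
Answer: 437773/335009 ≈ 1.3067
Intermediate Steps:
(h(-2049) + 2700402)/(733245 + 1276809) = (36*(-2049) + 2700402)/(733245 + 1276809) = (-73764 + 2700402)/2010054 = 2626638*(1/2010054) = 437773/335009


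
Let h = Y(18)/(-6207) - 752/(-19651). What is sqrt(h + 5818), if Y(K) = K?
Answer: 6*sqrt(267155518031397871)/40657919 ≈ 76.276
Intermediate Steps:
h = 1437982/40657919 (h = 18/(-6207) - 752/(-19651) = 18*(-1/6207) - 752*(-1/19651) = -6/2069 + 752/19651 = 1437982/40657919 ≈ 0.035368)
sqrt(h + 5818) = sqrt(1437982/40657919 + 5818) = sqrt(236549210724/40657919) = 6*sqrt(267155518031397871)/40657919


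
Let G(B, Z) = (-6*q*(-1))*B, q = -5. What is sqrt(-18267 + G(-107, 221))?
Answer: 3*I*sqrt(1673) ≈ 122.71*I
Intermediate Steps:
G(B, Z) = -30*B (G(B, Z) = (-6*(-5)*(-1))*B = (30*(-1))*B = -30*B)
sqrt(-18267 + G(-107, 221)) = sqrt(-18267 - 30*(-107)) = sqrt(-18267 + 3210) = sqrt(-15057) = 3*I*sqrt(1673)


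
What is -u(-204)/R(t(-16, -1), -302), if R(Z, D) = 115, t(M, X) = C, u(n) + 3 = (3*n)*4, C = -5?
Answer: 2451/115 ≈ 21.313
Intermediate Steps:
u(n) = -3 + 12*n (u(n) = -3 + (3*n)*4 = -3 + 12*n)
t(M, X) = -5
-u(-204)/R(t(-16, -1), -302) = -(-3 + 12*(-204))/115 = -(-3 - 2448)/115 = -(-2451)/115 = -1*(-2451/115) = 2451/115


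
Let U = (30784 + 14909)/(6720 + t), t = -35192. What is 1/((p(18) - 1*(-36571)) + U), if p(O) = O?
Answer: 28472/1041716315 ≈ 2.7332e-5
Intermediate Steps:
U = -45693/28472 (U = (30784 + 14909)/(6720 - 35192) = 45693/(-28472) = 45693*(-1/28472) = -45693/28472 ≈ -1.6048)
1/((p(18) - 1*(-36571)) + U) = 1/((18 - 1*(-36571)) - 45693/28472) = 1/((18 + 36571) - 45693/28472) = 1/(36589 - 45693/28472) = 1/(1041716315/28472) = 28472/1041716315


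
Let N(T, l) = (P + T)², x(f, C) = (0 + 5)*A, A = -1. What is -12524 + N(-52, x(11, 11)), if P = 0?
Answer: -9820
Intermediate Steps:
x(f, C) = -5 (x(f, C) = (0 + 5)*(-1) = 5*(-1) = -5)
N(T, l) = T² (N(T, l) = (0 + T)² = T²)
-12524 + N(-52, x(11, 11)) = -12524 + (-52)² = -12524 + 2704 = -9820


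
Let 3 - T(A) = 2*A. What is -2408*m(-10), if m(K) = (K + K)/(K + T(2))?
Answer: -48160/11 ≈ -4378.2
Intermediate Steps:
T(A) = 3 - 2*A
m(K) = 2*K/(-1 + K) (m(K) = (K + K)/(K + (3 - 2*2)) = (2*K)/(K + (3 - 4)) = (2*K)/(K - 1) = (2*K)/(-1 + K) = 2*K/(-1 + K))
-2408*m(-10) = -4816*(-10)/(-1 - 10) = -4816*(-10)/(-11) = -4816*(-10)*(-1)/11 = -2408*20/11 = -48160/11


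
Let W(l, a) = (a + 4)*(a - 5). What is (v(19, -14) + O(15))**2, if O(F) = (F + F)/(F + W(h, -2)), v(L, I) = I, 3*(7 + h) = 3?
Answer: 256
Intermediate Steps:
h = -6 (h = -7 + (1/3)*3 = -7 + 1 = -6)
W(l, a) = (-5 + a)*(4 + a) (W(l, a) = (4 + a)*(-5 + a) = (-5 + a)*(4 + a))
O(F) = 2*F/(-14 + F) (O(F) = (F + F)/(F + (-20 + (-2)**2 - 1*(-2))) = (2*F)/(F + (-20 + 4 + 2)) = (2*F)/(F - 14) = (2*F)/(-14 + F) = 2*F/(-14 + F))
(v(19, -14) + O(15))**2 = (-14 + 2*15/(-14 + 15))**2 = (-14 + 2*15/1)**2 = (-14 + 2*15*1)**2 = (-14 + 30)**2 = 16**2 = 256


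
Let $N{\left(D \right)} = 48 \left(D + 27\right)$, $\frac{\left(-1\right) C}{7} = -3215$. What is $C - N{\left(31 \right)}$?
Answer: $19721$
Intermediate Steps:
$C = 22505$ ($C = \left(-7\right) \left(-3215\right) = 22505$)
$N{\left(D \right)} = 1296 + 48 D$ ($N{\left(D \right)} = 48 \left(27 + D\right) = 1296 + 48 D$)
$C - N{\left(31 \right)} = 22505 - \left(1296 + 48 \cdot 31\right) = 22505 - \left(1296 + 1488\right) = 22505 - 2784 = 19721$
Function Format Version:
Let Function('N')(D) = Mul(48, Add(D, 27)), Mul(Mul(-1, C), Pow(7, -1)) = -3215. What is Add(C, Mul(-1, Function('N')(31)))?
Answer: 19721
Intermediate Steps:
C = 22505 (C = Mul(-7, -3215) = 22505)
Function('N')(D) = Add(1296, Mul(48, D)) (Function('N')(D) = Mul(48, Add(27, D)) = Add(1296, Mul(48, D)))
Add(C, Mul(-1, Function('N')(31))) = Add(22505, Mul(-1, Add(1296, Mul(48, 31)))) = Add(22505, Mul(-1, Add(1296, 1488))) = Add(22505, Mul(-1, 2784)) = Add(22505, -2784) = 19721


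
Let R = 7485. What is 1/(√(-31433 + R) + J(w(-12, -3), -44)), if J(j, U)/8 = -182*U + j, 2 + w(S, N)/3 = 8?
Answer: 16052/1030672803 - I*√5987/2061345606 ≈ 1.5574e-5 - 3.7536e-8*I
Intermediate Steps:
w(S, N) = 18 (w(S, N) = -6 + 3*8 = -6 + 24 = 18)
J(j, U) = -1456*U + 8*j (J(j, U) = 8*(-182*U + j) = 8*(j - 182*U) = -1456*U + 8*j)
1/(√(-31433 + R) + J(w(-12, -3), -44)) = 1/(√(-31433 + 7485) + (-1456*(-44) + 8*18)) = 1/(√(-23948) + (64064 + 144)) = 1/(2*I*√5987 + 64208) = 1/(64208 + 2*I*√5987)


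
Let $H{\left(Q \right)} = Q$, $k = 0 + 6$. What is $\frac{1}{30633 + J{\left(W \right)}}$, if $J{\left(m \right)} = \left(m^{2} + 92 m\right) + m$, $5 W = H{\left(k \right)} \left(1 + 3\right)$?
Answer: $\frac{25}{777561} \approx 3.2152 \cdot 10^{-5}$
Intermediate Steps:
$k = 6$
$W = \frac{24}{5}$ ($W = \frac{6 \left(1 + 3\right)}{5} = \frac{6 \cdot 4}{5} = \frac{1}{5} \cdot 24 = \frac{24}{5} \approx 4.8$)
$J{\left(m \right)} = m^{2} + 93 m$
$\frac{1}{30633 + J{\left(W \right)}} = \frac{1}{30633 + \frac{24 \left(93 + \frac{24}{5}\right)}{5}} = \frac{1}{30633 + \frac{24}{5} \cdot \frac{489}{5}} = \frac{1}{30633 + \frac{11736}{25}} = \frac{1}{\frac{777561}{25}} = \frac{25}{777561}$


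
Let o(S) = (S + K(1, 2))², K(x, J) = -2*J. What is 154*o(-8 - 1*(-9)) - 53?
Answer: 1333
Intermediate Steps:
o(S) = (-4 + S)² (o(S) = (S - 2*2)² = (S - 4)² = (-4 + S)²)
154*o(-8 - 1*(-9)) - 53 = 154*(-4 + (-8 - 1*(-9)))² - 53 = 154*(-4 + (-8 + 9))² - 53 = 154*(-4 + 1)² - 53 = 154*(-3)² - 53 = 154*9 - 53 = 1386 - 53 = 1333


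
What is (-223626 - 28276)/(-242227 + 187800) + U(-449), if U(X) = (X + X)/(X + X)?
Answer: 306329/54427 ≈ 5.6283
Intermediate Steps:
U(X) = 1 (U(X) = (2*X)/((2*X)) = (2*X)*(1/(2*X)) = 1)
(-223626 - 28276)/(-242227 + 187800) + U(-449) = (-223626 - 28276)/(-242227 + 187800) + 1 = -251902/(-54427) + 1 = -251902*(-1/54427) + 1 = 251902/54427 + 1 = 306329/54427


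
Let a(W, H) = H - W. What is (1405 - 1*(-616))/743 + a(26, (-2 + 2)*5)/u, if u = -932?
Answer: 951445/346238 ≈ 2.7480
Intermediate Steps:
(1405 - 1*(-616))/743 + a(26, (-2 + 2)*5)/u = (1405 - 1*(-616))/743 + ((-2 + 2)*5 - 1*26)/(-932) = (1405 + 616)*(1/743) + (0*5 - 26)*(-1/932) = 2021*(1/743) + (0 - 26)*(-1/932) = 2021/743 - 26*(-1/932) = 2021/743 + 13/466 = 951445/346238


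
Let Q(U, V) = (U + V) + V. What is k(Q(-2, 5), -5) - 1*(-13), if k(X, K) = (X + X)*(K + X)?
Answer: 61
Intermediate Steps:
Q(U, V) = U + 2*V
k(X, K) = 2*X*(K + X) (k(X, K) = (2*X)*(K + X) = 2*X*(K + X))
k(Q(-2, 5), -5) - 1*(-13) = 2*(-2 + 2*5)*(-5 + (-2 + 2*5)) - 1*(-13) = 2*(-2 + 10)*(-5 + (-2 + 10)) + 13 = 2*8*(-5 + 8) + 13 = 2*8*3 + 13 = 48 + 13 = 61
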